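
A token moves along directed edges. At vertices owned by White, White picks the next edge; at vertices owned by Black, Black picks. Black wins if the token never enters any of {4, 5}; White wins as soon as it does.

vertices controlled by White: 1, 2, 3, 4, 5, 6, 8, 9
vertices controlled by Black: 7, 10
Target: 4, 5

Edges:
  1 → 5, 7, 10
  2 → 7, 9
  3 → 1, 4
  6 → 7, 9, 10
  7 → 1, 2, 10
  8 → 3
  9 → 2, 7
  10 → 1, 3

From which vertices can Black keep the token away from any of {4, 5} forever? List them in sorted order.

2, 7, 9

A0 = {4, 5}
A1: add {1, 3} — 1 (White) has 1→5; 3 (White) has 3→4.
A2: add {8, 10} — 8 (White) has 8→3; 10 (Black): all of {1, 3} already in.
A3: add {6} — 6 (White) has 6→10.
A4 = A3; e.g. 2 (White) has no edge into A3. Fixed point.
White's attractor = {1, 3, 4, 5, 6, 8, 10}; Black avoids the target exactly from the complement.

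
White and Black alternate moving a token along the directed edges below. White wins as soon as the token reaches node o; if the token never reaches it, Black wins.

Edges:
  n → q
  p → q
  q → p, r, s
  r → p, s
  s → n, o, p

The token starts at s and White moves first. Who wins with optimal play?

Track states (vertex, player-to-move).
A0 = {(o,White), (o,Black)}
A1: add {(s,White)}.
(s,White) ∈ A1 ⇒ White forces the target.

White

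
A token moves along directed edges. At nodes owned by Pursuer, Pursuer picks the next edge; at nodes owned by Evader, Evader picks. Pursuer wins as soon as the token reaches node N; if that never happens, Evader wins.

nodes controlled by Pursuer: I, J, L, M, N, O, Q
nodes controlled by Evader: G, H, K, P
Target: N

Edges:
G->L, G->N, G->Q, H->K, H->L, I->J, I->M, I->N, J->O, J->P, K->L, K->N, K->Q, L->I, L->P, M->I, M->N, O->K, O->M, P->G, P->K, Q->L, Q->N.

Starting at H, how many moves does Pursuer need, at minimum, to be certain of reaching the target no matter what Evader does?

A0 = {N}
A1: add {I, M, Q} — I (Pursuer) has I→N; M (Pursuer) has M→N; Q (Pursuer) has Q→N.
A2: add {L, O} — L (Pursuer) has L→I; O (Pursuer) has O→M.
A3: add {G, J, K} — G (Evader): all of {L, N, Q} already in; J (Pursuer) has J→O; K (Evader): all of {L, N, Q} already in.
A4: add {H, P} — H (Evader): all of {K, L} already in; P (Evader): all of {G, K} already in.
A4 = all vertices. Fixed point.
H enters the attractor at level 4, so Pursuer can force the target in 4 moves from there.

4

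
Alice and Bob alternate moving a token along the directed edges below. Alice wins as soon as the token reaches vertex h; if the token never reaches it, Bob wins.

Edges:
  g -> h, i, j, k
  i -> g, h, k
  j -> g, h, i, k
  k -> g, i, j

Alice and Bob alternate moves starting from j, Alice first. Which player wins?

Alice

Track states (vertex, player-to-move).
A0 = {(h,Alice), (h,Bob)}
A1: add {(g,Alice), (i,Alice), (j,Alice)}.
(j,Alice) ∈ A1 ⇒ Alice forces the target.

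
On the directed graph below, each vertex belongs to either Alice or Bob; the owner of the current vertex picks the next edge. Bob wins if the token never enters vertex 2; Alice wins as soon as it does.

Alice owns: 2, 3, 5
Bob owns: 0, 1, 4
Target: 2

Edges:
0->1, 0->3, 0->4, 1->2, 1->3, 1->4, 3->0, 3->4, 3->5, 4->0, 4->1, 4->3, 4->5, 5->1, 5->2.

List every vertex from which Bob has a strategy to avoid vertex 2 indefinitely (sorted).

A0 = {2}
A1: add {5} — 5 (Alice) has 5→2.
A2: add {3} — 3 (Alice) has 3→5.
A3 = A2; e.g. 0 (Bob) can still go to 1. Fixed point.
Alice's attractor = {2, 3, 5}; Bob avoids the target exactly from the complement.

0, 1, 4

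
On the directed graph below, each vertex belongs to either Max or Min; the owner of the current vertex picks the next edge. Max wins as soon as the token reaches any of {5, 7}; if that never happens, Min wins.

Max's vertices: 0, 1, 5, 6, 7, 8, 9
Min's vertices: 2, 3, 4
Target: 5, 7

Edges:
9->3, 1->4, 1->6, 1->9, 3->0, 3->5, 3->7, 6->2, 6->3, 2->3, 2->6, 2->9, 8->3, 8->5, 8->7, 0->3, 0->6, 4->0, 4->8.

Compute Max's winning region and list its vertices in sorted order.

A0 = {5, 7}
A1: add {8} — 8 (Max) has 8→5.
A2 = A1; e.g. 0 (Max) has no edge into A1. Fixed point.
Max's winning region = {5, 7, 8}.

5, 7, 8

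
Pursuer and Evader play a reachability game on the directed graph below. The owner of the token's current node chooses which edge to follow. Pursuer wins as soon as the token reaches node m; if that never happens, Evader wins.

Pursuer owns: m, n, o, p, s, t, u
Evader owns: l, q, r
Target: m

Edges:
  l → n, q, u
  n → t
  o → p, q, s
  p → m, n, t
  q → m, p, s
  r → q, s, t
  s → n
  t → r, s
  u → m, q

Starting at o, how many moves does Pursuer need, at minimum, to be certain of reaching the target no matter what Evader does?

A0 = {m}
A1: add {p, u} — p (Pursuer) has p→m; u (Pursuer) has u→m.
A2: add {o} — o (Pursuer) has o→p.
A3 = A2; e.g. l (Evader) can still go to n. Fixed point.
o enters the attractor at level 2, so Pursuer can force the target in 2 moves from there.

2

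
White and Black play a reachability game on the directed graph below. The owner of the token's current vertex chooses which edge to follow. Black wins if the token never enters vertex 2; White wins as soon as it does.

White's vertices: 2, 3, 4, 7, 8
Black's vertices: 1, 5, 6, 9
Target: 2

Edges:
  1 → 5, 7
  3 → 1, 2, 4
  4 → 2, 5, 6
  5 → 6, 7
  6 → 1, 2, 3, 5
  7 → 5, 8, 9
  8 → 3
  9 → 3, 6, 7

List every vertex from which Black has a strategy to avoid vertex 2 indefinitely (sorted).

1, 5, 6, 9

A0 = {2}
A1: add {3, 4} — 3 (White) has 3→2; 4 (White) has 4→2.
A2: add {8} — 8 (White) has 8→3.
A3: add {7} — 7 (White) has 7→8.
A4 = A3; e.g. 1 (Black) can still go to 5. Fixed point.
White's attractor = {2, 3, 4, 7, 8}; Black avoids the target exactly from the complement.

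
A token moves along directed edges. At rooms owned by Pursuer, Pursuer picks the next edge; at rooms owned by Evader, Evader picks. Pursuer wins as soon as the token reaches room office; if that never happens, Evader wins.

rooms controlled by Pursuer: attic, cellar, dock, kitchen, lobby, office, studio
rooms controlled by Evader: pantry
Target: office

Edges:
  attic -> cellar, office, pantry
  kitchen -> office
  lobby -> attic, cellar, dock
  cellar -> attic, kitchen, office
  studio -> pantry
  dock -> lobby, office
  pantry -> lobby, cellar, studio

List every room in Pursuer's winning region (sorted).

attic, cellar, dock, kitchen, lobby, office

A0 = {office}
A1: add {attic, cellar, dock, kitchen} — attic (Pursuer) has attic→office; kitchen (Pursuer) has kitchen→office; cellar (Pursuer) has cellar→office; dock (Pursuer) has dock→office.
A2: add {lobby} — lobby (Pursuer) has lobby→attic.
A3 = A2; e.g. studio (Pursuer) has no edge into A2. Fixed point.
Pursuer's winning region = {attic, cellar, dock, kitchen, lobby, office}.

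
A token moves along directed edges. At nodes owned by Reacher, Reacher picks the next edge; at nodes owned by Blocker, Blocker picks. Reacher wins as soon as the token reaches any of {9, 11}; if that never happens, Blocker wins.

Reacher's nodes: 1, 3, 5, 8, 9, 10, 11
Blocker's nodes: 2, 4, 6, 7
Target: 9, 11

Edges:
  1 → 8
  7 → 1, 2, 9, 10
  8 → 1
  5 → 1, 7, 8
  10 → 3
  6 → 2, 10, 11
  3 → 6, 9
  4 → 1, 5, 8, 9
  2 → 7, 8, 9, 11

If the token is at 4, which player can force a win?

Blocker

A0 = {9, 11}
A1: add {3} — 3 (Reacher) has 3→9.
A2: add {10} — 10 (Reacher) has 10→3.
A3 = A2; e.g. 1 (Reacher) has no edge into A2. Fixed point.
4 never enters the attractor, so Blocker can avoid the target forever.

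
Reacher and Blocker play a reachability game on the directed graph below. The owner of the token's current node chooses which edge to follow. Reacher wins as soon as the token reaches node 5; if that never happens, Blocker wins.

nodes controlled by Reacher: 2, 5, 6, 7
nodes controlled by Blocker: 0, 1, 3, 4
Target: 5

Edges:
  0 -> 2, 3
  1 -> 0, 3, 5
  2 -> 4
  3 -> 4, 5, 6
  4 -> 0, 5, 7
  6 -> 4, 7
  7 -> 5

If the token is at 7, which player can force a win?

Reacher

A0 = {5}
A1: add {7} — 7 (Reacher) has 7→5.
7 ∈ A1, so Reacher can force the target.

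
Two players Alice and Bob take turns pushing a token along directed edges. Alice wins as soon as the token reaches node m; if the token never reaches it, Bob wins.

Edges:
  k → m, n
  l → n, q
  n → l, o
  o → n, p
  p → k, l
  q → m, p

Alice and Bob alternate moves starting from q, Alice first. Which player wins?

Alice

Track states (vertex, player-to-move).
A0 = {(m,Alice), (m,Bob)}
A1: add {(k,Alice), (q,Alice)}.
(q,Alice) ∈ A1 ⇒ Alice forces the target.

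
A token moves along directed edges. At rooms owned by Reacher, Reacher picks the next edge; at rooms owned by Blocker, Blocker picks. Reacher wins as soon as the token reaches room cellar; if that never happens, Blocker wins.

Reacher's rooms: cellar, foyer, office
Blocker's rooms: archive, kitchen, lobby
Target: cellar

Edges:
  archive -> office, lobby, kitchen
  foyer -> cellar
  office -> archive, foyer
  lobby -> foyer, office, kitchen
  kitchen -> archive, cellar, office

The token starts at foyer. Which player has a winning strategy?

A0 = {cellar}
A1: add {foyer} — foyer (Reacher) has foyer→cellar.
foyer ∈ A1, so Reacher can force the target.

Reacher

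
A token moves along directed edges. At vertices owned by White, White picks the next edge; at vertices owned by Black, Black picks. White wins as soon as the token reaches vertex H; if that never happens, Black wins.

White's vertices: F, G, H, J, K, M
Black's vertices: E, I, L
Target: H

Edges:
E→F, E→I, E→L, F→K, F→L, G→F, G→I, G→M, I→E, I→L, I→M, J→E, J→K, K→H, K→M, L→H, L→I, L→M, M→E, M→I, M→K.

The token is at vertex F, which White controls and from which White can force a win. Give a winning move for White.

K

A0 = {H}
A1: add {K} — K (White) has K→H.
A2: add {F, J, M} — F (White) has F→K; J (White) has J→K; M (White) has M→K.
A3: add {G} — G (White) has G→F.
A4 = A3; e.g. E (Black) can still go to I. Fixed point.
From F, successor K is in the attractor (rank 1); the other successor L is not.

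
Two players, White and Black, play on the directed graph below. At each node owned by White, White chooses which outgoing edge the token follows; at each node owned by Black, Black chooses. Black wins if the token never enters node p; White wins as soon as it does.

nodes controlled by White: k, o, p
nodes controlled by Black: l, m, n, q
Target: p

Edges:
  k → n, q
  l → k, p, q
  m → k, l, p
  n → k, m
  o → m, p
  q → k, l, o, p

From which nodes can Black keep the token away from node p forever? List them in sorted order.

k, l, m, n, q

A0 = {p}
A1: add {o} — o (White) has o→p.
A2 = A1; e.g. k (White) has no edge into A1. Fixed point.
White's attractor = {o, p}; Black avoids the target exactly from the complement.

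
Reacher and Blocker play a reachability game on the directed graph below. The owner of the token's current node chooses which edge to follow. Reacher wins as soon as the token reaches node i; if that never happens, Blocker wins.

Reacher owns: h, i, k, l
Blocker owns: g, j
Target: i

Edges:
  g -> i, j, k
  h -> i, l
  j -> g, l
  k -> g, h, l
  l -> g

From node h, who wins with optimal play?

Reacher

A0 = {i}
A1: add {h} — h (Reacher) has h→i.
h ∈ A1, so Reacher can force the target.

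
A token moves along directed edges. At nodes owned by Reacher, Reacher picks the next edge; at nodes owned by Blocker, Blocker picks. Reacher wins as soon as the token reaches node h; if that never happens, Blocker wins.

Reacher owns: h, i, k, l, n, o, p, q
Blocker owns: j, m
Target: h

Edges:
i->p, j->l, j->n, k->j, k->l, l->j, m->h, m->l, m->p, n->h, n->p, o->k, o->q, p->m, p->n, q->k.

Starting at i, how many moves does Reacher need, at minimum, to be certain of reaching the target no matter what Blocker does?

A0 = {h}
A1: add {n} — n (Reacher) has n→h.
A2: add {p} — p (Reacher) has p→n.
A3: add {i} — i (Reacher) has i→p.
A4 = A3; e.g. j (Blocker) can still go to l. Fixed point.
i enters the attractor at level 3, so Reacher can force the target in 3 moves from there.

3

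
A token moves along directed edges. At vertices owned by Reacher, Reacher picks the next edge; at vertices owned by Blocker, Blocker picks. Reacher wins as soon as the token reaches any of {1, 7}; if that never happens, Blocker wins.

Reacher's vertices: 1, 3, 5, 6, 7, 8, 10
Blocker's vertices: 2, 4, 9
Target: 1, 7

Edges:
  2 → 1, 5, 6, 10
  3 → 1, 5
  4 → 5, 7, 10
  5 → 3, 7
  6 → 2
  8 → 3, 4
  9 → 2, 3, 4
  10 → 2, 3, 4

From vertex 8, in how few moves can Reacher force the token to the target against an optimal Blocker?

2

A0 = {1, 7}
A1: add {3, 5} — 3 (Reacher) has 3→1; 5 (Reacher) has 5→7.
A2: add {8, 10} — 8 (Reacher) has 8→3; 10 (Reacher) has 10→3.
8 enters the attractor at level 2, so Reacher can force the target in 2 moves from there.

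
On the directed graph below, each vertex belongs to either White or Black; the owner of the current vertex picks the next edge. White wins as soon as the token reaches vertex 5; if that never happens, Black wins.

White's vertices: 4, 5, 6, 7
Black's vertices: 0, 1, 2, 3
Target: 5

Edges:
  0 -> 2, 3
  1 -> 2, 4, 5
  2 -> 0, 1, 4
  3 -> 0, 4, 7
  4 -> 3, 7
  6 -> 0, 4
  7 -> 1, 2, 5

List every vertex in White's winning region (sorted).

4, 5, 6, 7

A0 = {5}
A1: add {7} — 7 (White) has 7→5.
A2: add {4} — 4 (White) has 4→7.
A3: add {6} — 6 (White) has 6→4.
A4 = A3; e.g. 0 (Black) can still go to 2. Fixed point.
White's winning region = {4, 5, 6, 7}.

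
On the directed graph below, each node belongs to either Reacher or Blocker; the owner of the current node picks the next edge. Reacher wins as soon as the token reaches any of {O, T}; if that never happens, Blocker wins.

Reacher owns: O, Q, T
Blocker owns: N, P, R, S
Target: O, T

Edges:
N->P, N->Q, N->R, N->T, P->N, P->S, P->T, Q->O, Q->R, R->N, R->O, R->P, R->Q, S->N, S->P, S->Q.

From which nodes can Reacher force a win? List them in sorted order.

O, Q, T

A0 = {O, T}
A1: add {Q} — Q (Reacher) has Q→O.
A2 = A1; e.g. N (Blocker) can still go to P. Fixed point.
Reacher's winning region = {O, Q, T}.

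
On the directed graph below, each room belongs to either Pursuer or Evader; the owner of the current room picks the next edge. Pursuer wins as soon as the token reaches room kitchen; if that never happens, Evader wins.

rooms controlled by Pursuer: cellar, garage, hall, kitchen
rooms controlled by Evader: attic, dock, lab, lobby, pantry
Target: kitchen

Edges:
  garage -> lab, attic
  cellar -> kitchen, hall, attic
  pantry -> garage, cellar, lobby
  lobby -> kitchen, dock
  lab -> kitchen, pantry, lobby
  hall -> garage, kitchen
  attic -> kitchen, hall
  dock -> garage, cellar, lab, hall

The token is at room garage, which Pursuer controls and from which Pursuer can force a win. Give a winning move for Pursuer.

attic

A0 = {kitchen}
A1: add {cellar, hall} — cellar (Pursuer) has cellar→kitchen; hall (Pursuer) has hall→kitchen.
A2: add {attic} — attic (Evader): all of {kitchen, hall} already in.
A3: add {garage} — garage (Pursuer) has garage→attic.
A4 = A3; e.g. pantry (Evader) can still go to lobby. Fixed point.
From garage, successor attic is in the attractor (rank 2); the other successor lab is not.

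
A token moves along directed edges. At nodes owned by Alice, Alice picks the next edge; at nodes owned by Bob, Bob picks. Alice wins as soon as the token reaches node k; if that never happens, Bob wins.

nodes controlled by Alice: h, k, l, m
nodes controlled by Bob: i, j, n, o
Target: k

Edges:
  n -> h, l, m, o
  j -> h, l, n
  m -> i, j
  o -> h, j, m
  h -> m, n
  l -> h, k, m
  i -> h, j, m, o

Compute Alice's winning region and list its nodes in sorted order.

k, l

A0 = {k}
A1: add {l} — l (Alice) has l→k.
A2 = A1; e.g. h (Alice) has no edge into A1. Fixed point.
Alice's winning region = {k, l}.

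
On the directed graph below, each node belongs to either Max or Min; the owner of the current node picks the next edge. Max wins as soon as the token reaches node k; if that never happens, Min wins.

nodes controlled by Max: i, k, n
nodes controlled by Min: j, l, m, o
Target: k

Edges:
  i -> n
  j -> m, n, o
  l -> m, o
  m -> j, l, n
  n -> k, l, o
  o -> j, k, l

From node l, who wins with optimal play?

Min

A0 = {k}
A1: add {n} — n (Max) has n→k.
A2: add {i} — i (Max) has i→n.
A3 = A2; e.g. j (Min) can still go to m. Fixed point.
l never enters the attractor, so Min can avoid the target forever.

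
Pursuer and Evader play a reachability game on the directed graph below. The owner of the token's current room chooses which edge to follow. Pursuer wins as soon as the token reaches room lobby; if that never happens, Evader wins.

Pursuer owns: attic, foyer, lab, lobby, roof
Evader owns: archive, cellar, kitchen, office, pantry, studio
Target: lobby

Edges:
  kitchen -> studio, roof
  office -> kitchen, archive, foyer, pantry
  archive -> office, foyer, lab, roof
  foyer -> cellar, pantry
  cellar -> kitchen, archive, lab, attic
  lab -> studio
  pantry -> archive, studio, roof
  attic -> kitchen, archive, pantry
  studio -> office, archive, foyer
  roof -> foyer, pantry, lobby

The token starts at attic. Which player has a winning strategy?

Evader

A0 = {lobby}
A1: add {roof} — roof (Pursuer) has roof→lobby.
A2 = A1; e.g. kitchen (Evader) can still go to studio. Fixed point.
attic never enters the attractor, so Evader can avoid the target forever.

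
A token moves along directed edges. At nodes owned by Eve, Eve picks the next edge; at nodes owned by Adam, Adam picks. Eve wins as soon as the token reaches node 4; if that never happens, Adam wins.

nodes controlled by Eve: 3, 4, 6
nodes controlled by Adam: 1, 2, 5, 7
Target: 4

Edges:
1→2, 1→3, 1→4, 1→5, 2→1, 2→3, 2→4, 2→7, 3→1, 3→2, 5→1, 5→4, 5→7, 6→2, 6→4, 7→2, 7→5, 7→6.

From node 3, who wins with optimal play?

A0 = {4}
A1: add {6} — 6 (Eve) has 6→4.
A2 = A1; e.g. 1 (Adam) can still go to 2. Fixed point.
3 never enters the attractor, so Adam can avoid the target forever.

Adam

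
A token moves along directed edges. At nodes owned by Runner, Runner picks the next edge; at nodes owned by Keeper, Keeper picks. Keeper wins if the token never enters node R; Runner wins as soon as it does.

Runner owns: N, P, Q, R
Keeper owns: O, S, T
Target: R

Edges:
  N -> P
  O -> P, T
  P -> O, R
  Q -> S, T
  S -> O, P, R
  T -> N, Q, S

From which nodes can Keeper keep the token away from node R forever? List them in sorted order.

A0 = {R}
A1: add {P} — P (Runner) has P→R.
A2: add {N} — N (Runner) has N→P.
A3 = A2; e.g. O (Keeper) can still go to T. Fixed point.
Runner's attractor = {N, P, R}; Keeper avoids the target exactly from the complement.

O, Q, S, T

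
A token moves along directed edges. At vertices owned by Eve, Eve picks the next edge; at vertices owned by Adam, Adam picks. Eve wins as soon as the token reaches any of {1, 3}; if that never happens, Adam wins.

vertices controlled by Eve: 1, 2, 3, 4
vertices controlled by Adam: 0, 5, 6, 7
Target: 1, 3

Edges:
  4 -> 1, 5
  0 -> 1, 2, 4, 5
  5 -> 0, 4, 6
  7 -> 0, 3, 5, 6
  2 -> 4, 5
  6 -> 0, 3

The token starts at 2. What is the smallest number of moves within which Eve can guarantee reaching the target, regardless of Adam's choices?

2

A0 = {1, 3}
A1: add {4} — 4 (Eve) has 4→1.
A2: add {2} — 2 (Eve) has 2→4.
A3 = A2; e.g. 0 (Adam) can still go to 5. Fixed point.
2 enters the attractor at level 2, so Eve can force the target in 2 moves from there.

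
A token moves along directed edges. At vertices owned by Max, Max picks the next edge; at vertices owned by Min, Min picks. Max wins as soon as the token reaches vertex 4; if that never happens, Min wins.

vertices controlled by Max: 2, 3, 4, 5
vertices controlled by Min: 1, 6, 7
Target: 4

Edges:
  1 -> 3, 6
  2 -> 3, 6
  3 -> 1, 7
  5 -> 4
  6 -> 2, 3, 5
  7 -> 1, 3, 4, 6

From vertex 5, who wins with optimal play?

A0 = {4}
A1: add {5} — 5 (Max) has 5→4.
A2 = A1; e.g. 1 (Min) can still go to 3. Fixed point.
5 ∈ A1, so Max can force the target.

Max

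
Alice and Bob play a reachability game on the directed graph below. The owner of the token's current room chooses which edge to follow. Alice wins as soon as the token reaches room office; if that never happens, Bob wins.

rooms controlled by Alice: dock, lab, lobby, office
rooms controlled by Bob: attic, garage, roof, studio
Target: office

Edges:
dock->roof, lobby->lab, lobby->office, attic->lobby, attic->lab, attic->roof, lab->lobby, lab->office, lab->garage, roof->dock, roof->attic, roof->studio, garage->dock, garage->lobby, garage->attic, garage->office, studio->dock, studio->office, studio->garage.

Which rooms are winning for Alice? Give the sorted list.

A0 = {office}
A1: add {lab, lobby} — lobby (Alice) has lobby→office; lab (Alice) has lab→office.
A2 = A1; e.g. dock (Alice) has no edge into A1. Fixed point.
Alice's winning region = {lab, lobby, office}.

lab, lobby, office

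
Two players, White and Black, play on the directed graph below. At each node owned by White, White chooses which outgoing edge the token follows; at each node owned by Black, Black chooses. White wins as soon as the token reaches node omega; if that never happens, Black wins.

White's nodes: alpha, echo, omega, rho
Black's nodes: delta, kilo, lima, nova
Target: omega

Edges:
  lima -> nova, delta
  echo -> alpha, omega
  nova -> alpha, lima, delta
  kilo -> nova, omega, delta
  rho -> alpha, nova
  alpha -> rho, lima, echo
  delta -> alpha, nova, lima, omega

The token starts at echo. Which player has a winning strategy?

A0 = {omega}
A1: add {echo} — echo (White) has echo→omega.
echo ∈ A1, so White can force the target.

White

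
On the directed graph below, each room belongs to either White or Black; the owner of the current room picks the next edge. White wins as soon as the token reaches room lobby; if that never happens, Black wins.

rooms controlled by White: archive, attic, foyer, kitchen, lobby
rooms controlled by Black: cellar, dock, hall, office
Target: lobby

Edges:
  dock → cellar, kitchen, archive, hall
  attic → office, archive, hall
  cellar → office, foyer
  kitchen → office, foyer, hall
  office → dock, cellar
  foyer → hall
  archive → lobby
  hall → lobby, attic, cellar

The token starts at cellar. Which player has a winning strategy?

A0 = {lobby}
A1: add {archive} — archive (White) has archive→lobby.
A2: add {attic} — attic (White) has attic→archive.
A3 = A2; e.g. dock (Black) can still go to cellar. Fixed point.
cellar never enters the attractor, so Black can avoid the target forever.

Black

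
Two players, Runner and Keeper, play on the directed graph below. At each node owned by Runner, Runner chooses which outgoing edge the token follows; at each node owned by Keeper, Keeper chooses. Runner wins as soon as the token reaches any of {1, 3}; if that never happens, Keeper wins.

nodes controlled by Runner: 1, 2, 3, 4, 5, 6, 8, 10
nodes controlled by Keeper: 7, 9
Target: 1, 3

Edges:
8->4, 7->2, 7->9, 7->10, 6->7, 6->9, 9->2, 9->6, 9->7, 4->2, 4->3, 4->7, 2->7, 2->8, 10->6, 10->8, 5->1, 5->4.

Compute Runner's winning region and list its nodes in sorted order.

A0 = {1, 3}
A1: add {4, 5} — 4 (Runner) has 4→3; 5 (Runner) has 5→1.
A2: add {8} — 8 (Runner) has 8→4.
A3: add {2, 10} — 2 (Runner) has 2→8; 10 (Runner) has 10→8.
A4 = A3; e.g. 6 (Runner) has no edge into A3. Fixed point.
Runner's winning region = {1, 2, 3, 4, 5, 8, 10}.

1, 2, 3, 4, 5, 8, 10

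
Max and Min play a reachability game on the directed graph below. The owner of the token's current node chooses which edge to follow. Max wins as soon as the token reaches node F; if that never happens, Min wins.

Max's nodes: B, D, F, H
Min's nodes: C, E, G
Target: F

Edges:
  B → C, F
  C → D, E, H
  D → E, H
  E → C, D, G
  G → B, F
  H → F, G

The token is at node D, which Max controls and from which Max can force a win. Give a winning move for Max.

A0 = {F}
A1: add {B, H} — B (Max) has B→F; H (Max) has H→F.
A2: add {D, G} — D (Max) has D→H; G (Min): all of {B, F} already in.
A3 = A2; e.g. C (Min) can still go to E. Fixed point.
From D, successor H is in the attractor (rank 1); the other successor E is not.

H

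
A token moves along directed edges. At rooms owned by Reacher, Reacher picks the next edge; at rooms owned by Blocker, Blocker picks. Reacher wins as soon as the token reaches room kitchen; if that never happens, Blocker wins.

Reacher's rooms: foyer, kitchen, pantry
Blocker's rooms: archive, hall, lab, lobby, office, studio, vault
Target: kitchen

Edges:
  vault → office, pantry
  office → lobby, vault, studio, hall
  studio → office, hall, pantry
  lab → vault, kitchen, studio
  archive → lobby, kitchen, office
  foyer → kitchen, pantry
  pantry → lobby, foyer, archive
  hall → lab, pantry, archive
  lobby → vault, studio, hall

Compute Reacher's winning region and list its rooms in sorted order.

A0 = {kitchen}
A1: add {foyer} — foyer (Reacher) has foyer→kitchen.
A2: add {pantry} — pantry (Reacher) has pantry→foyer.
A3 = A2; e.g. lobby (Blocker) can still go to vault. Fixed point.
Reacher's winning region = {foyer, kitchen, pantry}.

foyer, kitchen, pantry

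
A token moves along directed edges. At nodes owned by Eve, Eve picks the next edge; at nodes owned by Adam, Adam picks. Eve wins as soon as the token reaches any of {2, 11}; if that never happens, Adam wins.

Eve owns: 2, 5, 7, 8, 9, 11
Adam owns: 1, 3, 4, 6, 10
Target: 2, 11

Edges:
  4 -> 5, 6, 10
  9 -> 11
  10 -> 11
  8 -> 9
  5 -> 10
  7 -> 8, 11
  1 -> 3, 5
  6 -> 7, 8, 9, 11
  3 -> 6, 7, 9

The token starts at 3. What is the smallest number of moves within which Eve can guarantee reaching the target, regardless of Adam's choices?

4

A0 = {2, 11}
A1: add {7, 9, 10} — 7 (Eve) has 7→11; 9 (Eve) has 9→11; 10 (Adam): all of {11} already in.
A2: add {5, 8} — 5 (Eve) has 5→10; 8 (Eve) has 8→9.
A3: add {6} — 6 (Adam): all of {7, 8, 9, 11} already in.
A4: add {3, 4} — 3 (Adam): all of {6, 7, 9} already in; 4 (Adam): all of {5, 6, 10} already in.
3 enters the attractor at level 4, so Eve can force the target in 4 moves from there.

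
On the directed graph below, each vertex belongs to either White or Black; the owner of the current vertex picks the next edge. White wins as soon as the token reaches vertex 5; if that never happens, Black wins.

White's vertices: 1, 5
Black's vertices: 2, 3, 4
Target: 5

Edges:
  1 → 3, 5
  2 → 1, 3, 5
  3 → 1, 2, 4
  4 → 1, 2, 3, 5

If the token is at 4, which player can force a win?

Black

A0 = {5}
A1: add {1} — 1 (White) has 1→5.
A2 = A1; e.g. 2 (Black) can still go to 3. Fixed point.
4 never enters the attractor, so Black can avoid the target forever.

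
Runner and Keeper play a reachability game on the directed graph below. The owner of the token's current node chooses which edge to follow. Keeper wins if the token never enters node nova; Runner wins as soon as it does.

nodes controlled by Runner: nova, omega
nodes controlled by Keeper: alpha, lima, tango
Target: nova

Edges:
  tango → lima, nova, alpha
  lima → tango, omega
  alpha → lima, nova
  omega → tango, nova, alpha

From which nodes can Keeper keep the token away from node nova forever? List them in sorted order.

A0 = {nova}
A1: add {omega} — omega (Runner) has omega→nova.
A2 = A1; e.g. tango (Keeper) can still go to lima. Fixed point.
Runner's attractor = {nova, omega}; Keeper avoids the target exactly from the complement.

alpha, lima, tango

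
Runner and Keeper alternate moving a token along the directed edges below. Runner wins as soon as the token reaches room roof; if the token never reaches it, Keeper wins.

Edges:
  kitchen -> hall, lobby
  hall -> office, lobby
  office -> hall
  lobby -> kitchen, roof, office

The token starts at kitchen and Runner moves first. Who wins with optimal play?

Keeper

Track states (vertex, player-to-move).
A0 = {(roof,Runner), (roof,Keeper)}
A1: add {(lobby,Runner)}.
A2 = A1; e.g. (kitchen,Runner) stays out. (kitchen,Runner) never enters ⇒ Keeper avoids the target.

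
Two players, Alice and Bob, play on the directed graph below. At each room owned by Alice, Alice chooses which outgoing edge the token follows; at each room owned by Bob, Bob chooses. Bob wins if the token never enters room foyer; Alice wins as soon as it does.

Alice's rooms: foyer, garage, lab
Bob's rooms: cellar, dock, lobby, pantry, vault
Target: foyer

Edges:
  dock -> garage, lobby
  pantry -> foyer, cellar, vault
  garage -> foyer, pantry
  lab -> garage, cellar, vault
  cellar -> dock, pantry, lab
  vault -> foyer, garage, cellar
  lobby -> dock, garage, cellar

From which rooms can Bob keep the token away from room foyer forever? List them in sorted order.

A0 = {foyer}
A1: add {garage} — garage (Alice) has garage→foyer.
A2: add {lab} — lab (Alice) has lab→garage.
A3 = A2; e.g. dock (Bob) can still go to lobby. Fixed point.
Alice's attractor = {foyer, garage, lab}; Bob avoids the target exactly from the complement.

cellar, dock, lobby, pantry, vault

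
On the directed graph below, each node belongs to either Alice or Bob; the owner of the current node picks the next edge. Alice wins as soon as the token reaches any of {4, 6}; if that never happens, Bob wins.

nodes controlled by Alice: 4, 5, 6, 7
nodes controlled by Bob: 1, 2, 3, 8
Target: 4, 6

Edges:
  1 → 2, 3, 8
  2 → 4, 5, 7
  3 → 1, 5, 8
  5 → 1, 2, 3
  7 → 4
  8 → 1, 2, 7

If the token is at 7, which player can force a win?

Alice

A0 = {4, 6}
A1: add {7} — 7 (Alice) has 7→4.
A2 = A1; e.g. 1 (Bob) can still go to 2. Fixed point.
7 ∈ A1, so Alice can force the target.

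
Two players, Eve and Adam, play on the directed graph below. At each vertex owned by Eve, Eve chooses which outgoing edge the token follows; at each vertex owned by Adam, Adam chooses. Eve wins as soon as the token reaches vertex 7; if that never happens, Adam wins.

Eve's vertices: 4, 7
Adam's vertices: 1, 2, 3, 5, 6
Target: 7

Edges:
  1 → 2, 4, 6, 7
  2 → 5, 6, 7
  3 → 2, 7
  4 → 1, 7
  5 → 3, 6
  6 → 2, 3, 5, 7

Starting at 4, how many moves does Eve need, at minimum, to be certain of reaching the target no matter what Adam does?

1

A0 = {7}
A1: add {4} — 4 (Eve) has 4→7.
A2 = A1; e.g. 1 (Adam) can still go to 2. Fixed point.
4 enters the attractor at level 1, so Eve can force the target in 1 move from there.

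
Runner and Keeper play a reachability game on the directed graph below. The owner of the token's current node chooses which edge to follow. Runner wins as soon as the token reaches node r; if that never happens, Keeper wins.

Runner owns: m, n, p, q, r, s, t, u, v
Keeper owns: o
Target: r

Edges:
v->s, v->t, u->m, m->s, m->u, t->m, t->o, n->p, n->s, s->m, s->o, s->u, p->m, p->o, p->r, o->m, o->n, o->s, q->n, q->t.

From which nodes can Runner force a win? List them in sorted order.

n, p, q, r

A0 = {r}
A1: add {p} — p (Runner) has p→r.
A2: add {n} — n (Runner) has n→p.
A3: add {q} — q (Runner) has q→n.
A4 = A3; e.g. m (Runner) has no edge into A3. Fixed point.
Runner's winning region = {n, p, q, r}.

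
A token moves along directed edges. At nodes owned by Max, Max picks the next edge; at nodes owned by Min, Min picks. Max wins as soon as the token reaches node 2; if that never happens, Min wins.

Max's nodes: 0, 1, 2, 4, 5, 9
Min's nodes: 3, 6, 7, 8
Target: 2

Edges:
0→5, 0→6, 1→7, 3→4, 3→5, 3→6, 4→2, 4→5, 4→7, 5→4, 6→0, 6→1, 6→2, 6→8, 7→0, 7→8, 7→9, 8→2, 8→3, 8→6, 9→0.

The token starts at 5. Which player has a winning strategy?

A0 = {2}
A1: add {4} — 4 (Max) has 4→2.
A2: add {5} — 5 (Max) has 5→4.
5 ∈ A2, so Max can force the target.

Max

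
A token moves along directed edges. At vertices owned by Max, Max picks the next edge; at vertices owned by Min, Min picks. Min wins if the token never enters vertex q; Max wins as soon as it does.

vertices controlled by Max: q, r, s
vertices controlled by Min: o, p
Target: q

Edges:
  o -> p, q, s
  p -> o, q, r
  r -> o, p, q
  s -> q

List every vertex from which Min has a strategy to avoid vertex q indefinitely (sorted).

A0 = {q}
A1: add {r, s} — r (Max) has r→q; s (Max) has s→q.
A2 = A1; e.g. o (Min) can still go to p. Fixed point.
Max's attractor = {q, r, s}; Min avoids the target exactly from the complement.

o, p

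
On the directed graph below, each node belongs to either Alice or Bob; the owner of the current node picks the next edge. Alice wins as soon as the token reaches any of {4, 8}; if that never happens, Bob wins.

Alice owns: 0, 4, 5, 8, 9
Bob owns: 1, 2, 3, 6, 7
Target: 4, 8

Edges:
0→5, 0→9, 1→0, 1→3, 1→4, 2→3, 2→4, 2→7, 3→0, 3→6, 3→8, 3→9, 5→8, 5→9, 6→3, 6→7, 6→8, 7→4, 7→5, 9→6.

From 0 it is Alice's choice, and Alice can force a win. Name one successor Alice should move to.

A0 = {4, 8}
A1: add {5} — 5 (Alice) has 5→8.
A2: add {0, 7} — 0 (Alice) has 0→5; 7 (Bob): all of {4, 5} already in.
A3 = A2; e.g. 1 (Bob) can still go to 3. Fixed point.
From 0, successor 5 is in the attractor (rank 1); the other successor 9 is not.

5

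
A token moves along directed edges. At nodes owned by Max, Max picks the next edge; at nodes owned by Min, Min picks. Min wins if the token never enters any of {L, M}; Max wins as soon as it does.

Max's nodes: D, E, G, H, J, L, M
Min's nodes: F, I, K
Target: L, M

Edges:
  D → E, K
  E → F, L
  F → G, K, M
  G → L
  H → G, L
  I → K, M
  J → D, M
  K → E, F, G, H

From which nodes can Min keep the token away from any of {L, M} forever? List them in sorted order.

A0 = {L, M}
A1: add {E, G, H, J} — E (Max) has E→L; G (Max) has G→L; H (Max) has H→L; J (Max) has J→M.
A2: add {D} — D (Max) has D→E.
A3 = A2; e.g. F (Min) can still go to K. Fixed point.
Max's attractor = {D, E, G, H, J, L, M}; Min avoids the target exactly from the complement.

F, I, K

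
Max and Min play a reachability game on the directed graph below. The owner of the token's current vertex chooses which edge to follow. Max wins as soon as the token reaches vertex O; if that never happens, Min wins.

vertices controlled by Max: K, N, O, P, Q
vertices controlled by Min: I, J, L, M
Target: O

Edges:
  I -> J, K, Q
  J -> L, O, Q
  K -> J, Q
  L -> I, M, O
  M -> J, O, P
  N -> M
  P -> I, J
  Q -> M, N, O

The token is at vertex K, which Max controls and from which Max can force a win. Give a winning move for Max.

A0 = {O}
A1: add {Q} — Q (Max) has Q→O.
A2: add {K} — K (Max) has K→Q.
A3 = A2; e.g. I (Min) can still go to J. Fixed point.
From K, successor Q is in the attractor (rank 1); the other successor J is not.

Q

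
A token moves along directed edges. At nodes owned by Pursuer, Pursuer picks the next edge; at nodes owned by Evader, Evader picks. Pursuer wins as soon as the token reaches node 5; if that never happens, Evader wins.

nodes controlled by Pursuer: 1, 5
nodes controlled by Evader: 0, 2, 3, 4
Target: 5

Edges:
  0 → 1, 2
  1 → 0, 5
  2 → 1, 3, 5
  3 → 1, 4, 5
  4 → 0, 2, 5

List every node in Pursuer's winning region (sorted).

A0 = {5}
A1: add {1} — 1 (Pursuer) has 1→5.
A2 = A1; e.g. 0 (Evader) can still go to 2. Fixed point.
Pursuer's winning region = {1, 5}.

1, 5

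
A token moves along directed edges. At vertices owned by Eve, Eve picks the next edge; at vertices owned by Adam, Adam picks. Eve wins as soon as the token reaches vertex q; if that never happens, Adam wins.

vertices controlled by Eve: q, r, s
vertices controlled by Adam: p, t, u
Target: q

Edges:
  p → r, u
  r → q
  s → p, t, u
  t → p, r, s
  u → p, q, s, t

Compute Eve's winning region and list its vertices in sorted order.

A0 = {q}
A1: add {r} — r (Eve) has r→q.
A2 = A1; e.g. p (Adam) can still go to u. Fixed point.
Eve's winning region = {q, r}.

q, r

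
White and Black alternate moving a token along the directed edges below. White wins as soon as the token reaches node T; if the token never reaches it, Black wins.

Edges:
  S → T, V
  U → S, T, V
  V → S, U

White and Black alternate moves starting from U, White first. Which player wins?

White

Track states (vertex, player-to-move).
A0 = {(T,White), (T,Black)}
A1: add {(S,White), (U,White)}.
(U,White) ∈ A1 ⇒ White forces the target.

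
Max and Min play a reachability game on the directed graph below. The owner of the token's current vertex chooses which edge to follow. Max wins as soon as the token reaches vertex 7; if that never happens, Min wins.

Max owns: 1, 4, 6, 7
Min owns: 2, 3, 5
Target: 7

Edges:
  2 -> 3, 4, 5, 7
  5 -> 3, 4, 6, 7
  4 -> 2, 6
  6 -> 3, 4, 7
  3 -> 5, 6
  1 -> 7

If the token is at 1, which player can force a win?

Max

A0 = {7}
A1: add {1, 6} — 1 (Max) has 1→7; 6 (Max) has 6→7.
1 ∈ A1, so Max can force the target.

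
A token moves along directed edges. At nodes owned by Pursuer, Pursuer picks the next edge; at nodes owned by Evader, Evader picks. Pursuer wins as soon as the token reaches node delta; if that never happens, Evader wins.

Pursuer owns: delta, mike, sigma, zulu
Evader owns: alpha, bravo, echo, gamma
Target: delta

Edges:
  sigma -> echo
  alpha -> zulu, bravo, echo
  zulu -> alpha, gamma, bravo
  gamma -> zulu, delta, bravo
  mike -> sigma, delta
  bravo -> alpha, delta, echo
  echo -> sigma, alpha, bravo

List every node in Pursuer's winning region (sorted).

A0 = {delta}
A1: add {mike} — mike (Pursuer) has mike→delta.
A2 = A1; e.g. sigma (Pursuer) has no edge into A1. Fixed point.
Pursuer's winning region = {delta, mike}.

delta, mike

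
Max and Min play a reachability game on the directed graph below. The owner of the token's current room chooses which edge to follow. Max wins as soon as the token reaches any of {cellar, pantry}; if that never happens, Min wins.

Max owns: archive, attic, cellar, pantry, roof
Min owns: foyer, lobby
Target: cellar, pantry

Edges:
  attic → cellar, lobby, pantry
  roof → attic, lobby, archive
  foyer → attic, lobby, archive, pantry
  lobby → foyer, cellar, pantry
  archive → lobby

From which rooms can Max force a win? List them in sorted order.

A0 = {cellar, pantry}
A1: add {attic} — attic (Max) has attic→cellar.
A2: add {roof} — roof (Max) has roof→attic.
A3 = A2; e.g. foyer (Min) can still go to lobby. Fixed point.
Max's winning region = {attic, cellar, pantry, roof}.

attic, cellar, pantry, roof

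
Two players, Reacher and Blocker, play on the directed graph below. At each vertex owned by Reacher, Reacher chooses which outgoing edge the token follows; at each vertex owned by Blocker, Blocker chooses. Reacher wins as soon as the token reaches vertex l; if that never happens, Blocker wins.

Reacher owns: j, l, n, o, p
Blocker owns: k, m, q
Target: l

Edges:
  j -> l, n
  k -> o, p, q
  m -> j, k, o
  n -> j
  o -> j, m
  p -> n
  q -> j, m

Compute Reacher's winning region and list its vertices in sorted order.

j, l, n, o, p

A0 = {l}
A1: add {j} — j (Reacher) has j→l.
A2: add {n, o} — n (Reacher) has n→j; o (Reacher) has o→j.
A3: add {p} — p (Reacher) has p→n.
A4 = A3; e.g. k (Blocker) can still go to q. Fixed point.
Reacher's winning region = {j, l, n, o, p}.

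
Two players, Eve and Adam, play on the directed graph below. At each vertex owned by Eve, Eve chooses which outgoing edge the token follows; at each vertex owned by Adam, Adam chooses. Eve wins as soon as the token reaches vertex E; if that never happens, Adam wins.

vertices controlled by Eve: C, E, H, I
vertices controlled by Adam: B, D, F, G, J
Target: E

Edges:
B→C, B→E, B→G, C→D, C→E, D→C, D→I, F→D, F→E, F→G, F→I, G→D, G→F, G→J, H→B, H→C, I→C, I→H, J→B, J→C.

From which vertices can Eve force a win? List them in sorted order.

C, D, E, H, I

A0 = {E}
A1: add {C} — C (Eve) has C→E.
A2: add {H, I} — H (Eve) has H→C; I (Eve) has I→C.
A3: add {D} — D (Adam): all of {C, I} already in.
A4 = A3; e.g. B (Adam) can still go to G. Fixed point.
Eve's winning region = {C, D, E, H, I}.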